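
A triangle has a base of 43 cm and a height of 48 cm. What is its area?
Area = (1/2) * base * height
Area = (1/2) * 43 * 48
Area = 1032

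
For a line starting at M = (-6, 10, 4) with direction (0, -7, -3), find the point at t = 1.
P(1) = (-6 + 0(1), 10 + (-7)(1), 4 + (-3)(1)) = (-6, 3, 1)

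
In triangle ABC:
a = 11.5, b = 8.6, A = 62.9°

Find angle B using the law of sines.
sin(B)/b = sin(A)/a
sin(B) = b·sin(A)/a = 8.6·sin(62.9°)/11.5 = 0.665724
B = arcsin(0.665724) = 41.74°  (b ≤ a, so B ≤ A and the acute solution is unique)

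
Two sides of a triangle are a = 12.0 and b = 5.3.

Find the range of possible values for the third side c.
By the triangle inequality: |a - b| < c < a + b
|12.0 - 5.3| < c < 12.0 + 5.3
6.7 < c < 17.3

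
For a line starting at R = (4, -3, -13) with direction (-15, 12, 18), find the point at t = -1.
P(-1) = (4 + (-15)(-1), -3 + 12(-1), -13 + 18(-1)) = (19, -15, -31)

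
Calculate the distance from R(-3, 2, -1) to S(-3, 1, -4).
d = √[(0)² + (-1)² + (-3)²] = √10 = 3.162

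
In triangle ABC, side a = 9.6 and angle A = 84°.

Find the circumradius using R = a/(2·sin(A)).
R = a/(2·sin(A)) = 9.6/(2·sin(84°))
R = 9.6/(2·0.994522) = 9.6/1.989044 = 4.826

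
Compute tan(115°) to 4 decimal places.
tan(115 degrees) = -2.1445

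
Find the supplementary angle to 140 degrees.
Supplementary angles sum to 180 degrees.
Other angle = 180 - 140
Other angle = 40 degrees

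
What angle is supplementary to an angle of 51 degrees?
Supplementary angles sum to 180 degrees.
Other angle = 180 - 51
Other angle = 129 degrees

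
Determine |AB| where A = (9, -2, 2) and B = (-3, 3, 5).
d = √[(-12)² + (5)² + (3)²] = √178 = 13.34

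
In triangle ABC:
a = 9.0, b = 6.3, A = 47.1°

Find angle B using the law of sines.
sin(B)/b = sin(A)/a
sin(B) = b·sin(A)/a = 6.3·sin(47.1°)/9.0 = 0.512780
B = arcsin(0.512780) = 30.85°  (b ≤ a, so B ≤ A and the acute solution is unique)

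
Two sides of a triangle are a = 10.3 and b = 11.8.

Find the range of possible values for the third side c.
By the triangle inequality: |a - b| < c < a + b
|10.3 - 11.8| < c < 10.3 + 11.8
1.5 < c < 22.1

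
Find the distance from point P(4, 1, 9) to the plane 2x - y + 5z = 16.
d = |2(4) + (-1)(1) + 5(9) - (16)| / √(2² + (-1)² + 5²) = 36/√30 = 6.573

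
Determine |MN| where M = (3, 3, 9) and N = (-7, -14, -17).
d = √[(-10)² + (-17)² + (-26)²] = √1065 = 32.63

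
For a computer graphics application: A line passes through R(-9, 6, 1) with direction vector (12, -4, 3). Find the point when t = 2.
P(2) = (-9 + 12(2), 6 + (-4)(2), 1 + 3(2)) = (15, -2, 7)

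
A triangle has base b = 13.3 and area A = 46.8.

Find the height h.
A = ½bh  →  h = 2A/b
h = 2·46.8/13.3 = 7.038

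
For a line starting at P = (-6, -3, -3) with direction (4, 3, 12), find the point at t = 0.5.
P(0.5) = (-6 + 4(0.5), -3 + 3(0.5), -3 + 12(0.5)) = (-4, -1.5, 3)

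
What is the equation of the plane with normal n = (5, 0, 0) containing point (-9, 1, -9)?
d = n·P = (5)(-9) + (0)(1) + (0)(-9) = -45
Plane: 5x = -45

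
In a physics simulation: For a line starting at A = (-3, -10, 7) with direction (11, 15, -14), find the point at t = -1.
P(-1) = (-3 + 11(-1), -10 + 15(-1), 7 + (-14)(-1)) = (-14, -25, 21)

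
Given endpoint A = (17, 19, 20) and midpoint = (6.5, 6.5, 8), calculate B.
B = (2×6.5 - 17, 2×6.5 - 19, 2×8 - 20) = (-4, -6, -4)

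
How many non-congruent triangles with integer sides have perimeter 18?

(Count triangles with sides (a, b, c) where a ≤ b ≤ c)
With a ≤ b ≤ c and a + b + c = 18, the triangle inequality a + b > c gives c < 18/2, so c ≤ 8.
Iterate a from 1 to ⌊p/3⌋ = 6; for each a, b ranges from a to ⌊(p−a)/2⌋ with c = p − a − b, keeping only c ≥ b.
Triples: (2, 8, 8), (3, 7, 8), (4, 6, 8), …
Count = 7 triangles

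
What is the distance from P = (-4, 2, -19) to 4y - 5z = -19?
d = |0(-4) + 4(2) + (-5)(-19) - (-19)| / √(0² + 4² + (-5)²) = 122/√41 = 19.05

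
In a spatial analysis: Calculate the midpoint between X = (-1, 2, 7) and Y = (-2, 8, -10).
Midpoint = ((-1-2)/2, (2+8)/2, (7-10)/2) = (-1.5, 5, -1.5)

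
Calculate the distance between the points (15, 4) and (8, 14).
Using the distance formula: d = sqrt((x₂-x₁)² + (y₂-y₁)²)
dx = 8 - 15 = -7
dy = 14 - 4 = 10
d = sqrt((-7)² + 10²) = sqrt(49 + 100) = sqrt(149) = 12.21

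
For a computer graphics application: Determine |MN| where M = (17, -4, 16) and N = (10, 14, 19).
d = √[(-7)² + (18)² + (3)²] = √382 = 19.54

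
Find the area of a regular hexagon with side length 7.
For a regular 6-gon with side length s = 7:
Apothem a = s / (2*tan(pi/6)) = 7 / (2*tan(pi/6)) ≈ 6.0622
Perimeter P = 6 * 7 = 42
Area = (1/2) * P * a = (1/2) * 42 * 6.0622 = 127.31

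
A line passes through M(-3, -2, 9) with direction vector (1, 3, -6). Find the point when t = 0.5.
P(0.5) = (-3 + 1(0.5), -2 + 3(0.5), 9 + (-6)(0.5)) = (-2.5, -0.5, 6)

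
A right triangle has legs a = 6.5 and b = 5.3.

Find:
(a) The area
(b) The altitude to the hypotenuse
(a) Area = ½ab = ½·6.5·5.3 = 17.225
(b) Hypotenuse c = √(6.5² + 5.3²) = √70.34 = 8.38689
    Area = ½·c·h_c  →  h_c = 2·Area/c = 2·17.225/8.38689 = 4.108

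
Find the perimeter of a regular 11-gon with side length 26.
Perimeter = number of sides * side length
Perimeter = 11 * 26
Perimeter = 286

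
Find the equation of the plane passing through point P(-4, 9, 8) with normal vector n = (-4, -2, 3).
d = n·P = (-4)(-4) + (-2)(9) + (3)(8) = 22
Plane: -4x - 2y + 3z = 22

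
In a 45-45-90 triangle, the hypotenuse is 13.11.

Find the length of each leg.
In a 45-45-90 triangle, hypotenuse = leg·√2  →  leg = hypotenuse/√2
leg = 13.11/√2 = 9.27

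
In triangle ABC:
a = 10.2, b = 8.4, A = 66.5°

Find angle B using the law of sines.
sin(B)/b = sin(A)/a
sin(B) = b·sin(A)/a = 8.4·sin(66.5°)/10.2 = 0.755226
B = arcsin(0.755226) = 49.05°  (b ≤ a, so B ≤ A and the acute solution is unique)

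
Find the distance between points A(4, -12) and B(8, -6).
Using the distance formula: d = sqrt((x₂-x₁)² + (y₂-y₁)²)
dx = 8 - 4 = 4
dy = (-6) - (-12) = 6
d = sqrt(4² + 6²) = sqrt(16 + 36) = sqrt(52) = 7.21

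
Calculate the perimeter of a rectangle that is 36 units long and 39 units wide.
Perimeter = 2 * (length + width)
Perimeter = 2 * (36 + 39)
Perimeter = 2 * 75
Perimeter = 150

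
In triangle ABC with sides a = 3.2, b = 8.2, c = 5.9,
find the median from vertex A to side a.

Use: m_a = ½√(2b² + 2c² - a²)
m_a = ½√(2·8.2² + 2·5.9² - 3.2²)
m_a = ½√(134.48 + 69.62 - 10.24) = ½√193.86 = 6.962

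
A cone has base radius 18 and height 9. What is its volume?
Volume = (1/3) * pi * r² * h
Volume = (1/3) * pi * 18² * 9
Volume = (1/3) * pi * 324 * 9
Volume = (1/3) * pi * 2916
Volume = 3053.63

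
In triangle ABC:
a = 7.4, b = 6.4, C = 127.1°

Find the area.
Using A = ½ab·sin(C):
A = ½·7.4·6.4·sin(127.1°) = ½·47.36·0.797584 = 18.89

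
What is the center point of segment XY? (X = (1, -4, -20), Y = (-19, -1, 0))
Midpoint = ((1-19)/2, (-4-1)/2, (-20+0)/2) = (-9, -2.5, -10)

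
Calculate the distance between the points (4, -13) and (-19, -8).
Using the distance formula: d = sqrt((x₂-x₁)² + (y₂-y₁)²)
dx = (-19) - 4 = -23
dy = (-8) - (-13) = 5
d = sqrt((-23)² + 5²) = sqrt(529 + 25) = sqrt(554) = 23.54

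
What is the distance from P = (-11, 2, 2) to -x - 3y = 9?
d = |(-1)(-11) + (-3)(2) + 0(2) - (9)| / √((-1)² + (-3)² + 0²) = 4/√10 = 1.265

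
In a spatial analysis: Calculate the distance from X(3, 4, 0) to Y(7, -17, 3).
d = √[(4)² + (-21)² + (3)²] = √466 = 21.59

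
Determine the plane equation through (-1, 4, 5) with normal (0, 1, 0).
d = n·P = (0)(-1) + (1)(4) + (0)(5) = 4
Plane: y = 4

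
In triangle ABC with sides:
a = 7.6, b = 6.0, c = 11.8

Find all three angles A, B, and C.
By the law of cosines:
cos(A) = (b² + c² - a²)/(2bc) = 0.829661  →  A = 33.94°
cos(B) = (a² + c² - b²)/(2ac) = 0.897636  →  B = 26.15°
cos(C) = (a² + b² - c²)/(2ab) = -0.498684  →  C = 119.9°
Check: A + B + C = 180.0° ✓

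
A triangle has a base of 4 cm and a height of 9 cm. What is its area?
Area = (1/2) * base * height
Area = (1/2) * 4 * 9
Area = 18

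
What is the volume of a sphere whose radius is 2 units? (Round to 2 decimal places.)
Volume = (4/3) * pi * r³
Volume = (4/3) * pi * 2³
Volume = (4/3) * pi * 8
Volume = 33.51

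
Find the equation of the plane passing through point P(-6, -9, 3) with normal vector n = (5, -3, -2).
d = n·P = (5)(-6) + (-3)(-9) + (-2)(3) = -9
Plane: 5x - 3y - 2z = -9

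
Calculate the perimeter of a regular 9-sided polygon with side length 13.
Perimeter = number of sides * side length
Perimeter = 9 * 13
Perimeter = 117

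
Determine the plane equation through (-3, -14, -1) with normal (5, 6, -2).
d = n·P = (5)(-3) + (6)(-14) + (-2)(-1) = -97
Plane: 5x + 6y - 2z = -97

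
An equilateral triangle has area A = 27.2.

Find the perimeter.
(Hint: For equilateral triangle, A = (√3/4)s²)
A = (√3/4)s²  →  s² = 4A/√3 = 4·27.2/√3 = 62.8157
s = 7.92564
Perimeter = 3s = 23.78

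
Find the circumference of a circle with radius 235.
Circumference = 2 * pi * r
Circumference = 2 * pi * 235
Circumference = 1476.55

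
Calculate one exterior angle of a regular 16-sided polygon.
Exterior angle of a regular n-gon = 360/n
Exterior angle = 360/16
Exterior angle = 22.50 degrees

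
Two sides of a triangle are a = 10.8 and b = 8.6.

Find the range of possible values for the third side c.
By the triangle inequality: |a - b| < c < a + b
|10.8 - 8.6| < c < 10.8 + 8.6
2.2 < c < 19.4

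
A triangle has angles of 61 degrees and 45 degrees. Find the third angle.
Sum of angles in a triangle = 180 degrees
Third angle = 180 - 61 - 45
Third angle = 74 degrees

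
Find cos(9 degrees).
cos(9 degrees) = 0.9877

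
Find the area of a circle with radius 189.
Area = pi * r²
Area = pi * 189²
Area = pi * 35721
Area = 112220.83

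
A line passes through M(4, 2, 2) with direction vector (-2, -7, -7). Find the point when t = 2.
P(2) = (4 + (-2)(2), 2 + (-7)(2), 2 + (-7)(2)) = (0, -12, -12)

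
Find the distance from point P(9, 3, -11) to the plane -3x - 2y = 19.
d = |(-3)(9) + (-2)(3) + 0(-11) - (19)| / √((-3)² + (-2)² + 0²) = 52/√13 = 14.42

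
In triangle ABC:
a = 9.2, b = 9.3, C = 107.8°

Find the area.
Using A = ½ab·sin(C):
A = ½·9.2·9.3·sin(107.8°) = ½·85.56·0.952129 = 40.73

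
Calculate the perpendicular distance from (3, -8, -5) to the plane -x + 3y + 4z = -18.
d = |(-1)(3) + 3(-8) + 4(-5) - (-18)| / √((-1)² + 3² + 4²) = 29/√26 = 5.687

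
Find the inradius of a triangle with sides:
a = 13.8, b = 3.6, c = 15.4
s = (a+b+c)/2 = (13.8+3.6+15.4)/2 = 16.4
Area = √(s(s-a)(s-b)(s-c)) = √(16.4·2.6·12.8·1) = 23.3622
r = Area/s = 23.3622/16.4 = 1.425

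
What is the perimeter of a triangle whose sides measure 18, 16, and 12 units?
Perimeter = sum of all sides
Perimeter = 18 + 16 + 12
Perimeter = 46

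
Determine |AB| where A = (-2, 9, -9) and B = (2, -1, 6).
d = √[(4)² + (-10)² + (15)²] = √341 = 18.47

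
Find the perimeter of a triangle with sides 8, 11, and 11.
Perimeter = sum of all sides
Perimeter = 8 + 11 + 11
Perimeter = 30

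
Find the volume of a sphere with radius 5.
Volume = (4/3) * pi * r³
Volume = (4/3) * pi * 5³
Volume = (4/3) * pi * 125
Volume = 523.60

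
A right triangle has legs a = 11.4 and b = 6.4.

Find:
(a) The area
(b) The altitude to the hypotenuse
(a) Area = ½ab = ½·11.4·6.4 = 36.48
(b) Hypotenuse c = √(11.4² + 6.4²) = √170.92 = 13.0736
    Area = ½·c·h_c  →  h_c = 2·Area/c = 2·36.48/13.0736 = 5.581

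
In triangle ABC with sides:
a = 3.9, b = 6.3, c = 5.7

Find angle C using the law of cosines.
cos(C) = (a² + b² - c²)/(2ab)
cos(C) = (3.9² + 6.3² - 5.7²)/(2·3.9·6.3) = 22.41/49.14 = 0.456044
C = arccos(0.456044) = 62.87°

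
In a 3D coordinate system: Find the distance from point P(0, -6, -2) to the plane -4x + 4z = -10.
d = |(-4)(0) + 0(-6) + 4(-2) - (-10)| / √((-4)² + 0² + 4²) = 2/√32 = 0.3536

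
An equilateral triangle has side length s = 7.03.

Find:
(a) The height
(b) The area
(a) Height h = s·√3/2 = 7.03·√3/2 = 6.088
(b) Area = (√3/4)·s² = (√3/4)·7.03² = (√3/4)·49.4209 = 21.4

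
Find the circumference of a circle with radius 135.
Circumference = 2 * pi * r
Circumference = 2 * pi * 135
Circumference = 848.23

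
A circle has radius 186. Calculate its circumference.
Circumference = 2 * pi * r
Circumference = 2 * pi * 186
Circumference = 1168.67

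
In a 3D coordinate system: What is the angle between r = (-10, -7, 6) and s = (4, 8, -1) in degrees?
r·s = -102, |r|² = 185, |s|² = 81
cos θ = -102/√14985 ≈ -0.8332
θ ≈ 146.4°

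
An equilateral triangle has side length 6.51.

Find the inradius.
For an equilateral triangle, r = s/(2√3) where s is the side.
r = 6.51/(2√3) = 6.51/3.464102 = 1.879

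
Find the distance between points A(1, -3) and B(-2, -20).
Using the distance formula: d = sqrt((x₂-x₁)² + (y₂-y₁)²)
dx = (-2) - 1 = -3
dy = (-20) - (-3) = -17
d = sqrt((-3)² + (-17)²) = sqrt(9 + 289) = sqrt(298) = 17.26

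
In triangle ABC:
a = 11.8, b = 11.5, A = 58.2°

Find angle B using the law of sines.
sin(B)/b = sin(A)/a
sin(B) = b·sin(A)/a = 11.5·sin(58.2°)/11.8 = 0.828285
B = arcsin(0.828285) = 55.92°  (b ≤ a, so B ≤ A and the acute solution is unique)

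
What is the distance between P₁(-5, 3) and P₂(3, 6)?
Using the distance formula: d = sqrt((x₂-x₁)² + (y₂-y₁)²)
dx = 3 - (-5) = 8
dy = 6 - 3 = 3
d = sqrt(8² + 3²) = sqrt(64 + 9) = sqrt(73) = 8.54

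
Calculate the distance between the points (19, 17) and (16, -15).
Using the distance formula: d = sqrt((x₂-x₁)² + (y₂-y₁)²)
dx = 16 - 19 = -3
dy = (-15) - 17 = -32
d = sqrt((-3)² + (-32)²) = sqrt(9 + 1024) = sqrt(1033) = 32.14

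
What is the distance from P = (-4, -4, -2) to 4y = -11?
d = |0(-4) + 4(-4) + 0(-2) - (-11)| / √(0² + 4² + 0²) = 5/√16 = 1.25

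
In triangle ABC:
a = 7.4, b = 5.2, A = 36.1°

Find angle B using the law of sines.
sin(B)/b = sin(A)/a
sin(B) = b·sin(A)/a = 5.2·sin(36.1°)/7.4 = 0.414030
B = arcsin(0.414030) = 24.46°  (b ≤ a, so B ≤ A and the acute solution is unique)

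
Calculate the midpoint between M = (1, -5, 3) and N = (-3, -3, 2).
Midpoint = ((1-3)/2, (-5-3)/2, (3+2)/2) = (-1, -4, 2.5)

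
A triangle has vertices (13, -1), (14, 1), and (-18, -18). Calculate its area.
Using the coordinate formula: Area = (1/2)|x₁(y₂-y₃) + x₂(y₃-y₁) + x₃(y₁-y₂)|
Area = (1/2)|13(1-(-18)) + 14((-18)-(-1)) + (-18)((-1)-1)|
Area = (1/2)|13*19 + 14*(-17) + (-18)*(-2)|
Area = (1/2)|247 + (-238) + 36|
Area = (1/2)*45 = 22.50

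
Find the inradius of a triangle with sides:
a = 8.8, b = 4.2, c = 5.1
s = (a+b+c)/2 = (8.8+4.2+5.1)/2 = 9.05
Area = √(s(s-a)(s-b)(s-c)) = √(9.05·0.25·4.85·3.95) = 6.5836
r = Area/s = 6.5836/9.05 = 0.7275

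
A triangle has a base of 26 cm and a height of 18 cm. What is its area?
Area = (1/2) * base * height
Area = (1/2) * 26 * 18
Area = 234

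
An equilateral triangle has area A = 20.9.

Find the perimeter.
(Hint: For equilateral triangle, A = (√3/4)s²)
A = (√3/4)s²  →  s² = 4A/√3 = 4·20.9/√3 = 48.2665
s = 6.94741
Perimeter = 3s = 20.84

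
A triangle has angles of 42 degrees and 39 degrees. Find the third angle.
Sum of angles in a triangle = 180 degrees
Third angle = 180 - 42 - 39
Third angle = 99 degrees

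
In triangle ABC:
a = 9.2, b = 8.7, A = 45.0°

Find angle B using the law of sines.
sin(B)/b = sin(A)/a
sin(B) = b·sin(A)/a = 8.7·sin(45.0°)/9.2 = 0.668677
B = arcsin(0.668677) = 41.97°  (b ≤ a, so B ≤ A and the acute solution is unique)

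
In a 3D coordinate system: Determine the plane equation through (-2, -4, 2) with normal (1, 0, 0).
d = n·P = (1)(-2) + (0)(-4) + (0)(2) = -2
Plane: x = -2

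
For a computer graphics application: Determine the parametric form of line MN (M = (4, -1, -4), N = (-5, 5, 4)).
Direction vector d = N - M = (-9, 6, 8)
x = 4 - 9t, y = -1 + 6t, z = -4 + 8t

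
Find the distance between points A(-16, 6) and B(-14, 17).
Using the distance formula: d = sqrt((x₂-x₁)² + (y₂-y₁)²)
dx = (-14) - (-16) = 2
dy = 17 - 6 = 11
d = sqrt(2² + 11²) = sqrt(4 + 121) = sqrt(125) = 11.18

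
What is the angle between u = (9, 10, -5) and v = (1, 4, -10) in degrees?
u·v = 99, |u|² = 206, |v|² = 117
cos θ = 99/√24102 ≈ 0.6377
θ ≈ 50.38°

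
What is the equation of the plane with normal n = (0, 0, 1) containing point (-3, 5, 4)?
d = n·P = (0)(-3) + (0)(5) + (1)(4) = 4
Plane: z = 4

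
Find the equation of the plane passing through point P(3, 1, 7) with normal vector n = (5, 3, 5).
d = n·P = (5)(3) + (3)(1) + (5)(7) = 53
Plane: 5x + 3y + 5z = 53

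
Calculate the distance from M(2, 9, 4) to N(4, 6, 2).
d = √[(2)² + (-3)² + (-2)²] = √17 = 4.123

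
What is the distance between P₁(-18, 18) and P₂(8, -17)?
Using the distance formula: d = sqrt((x₂-x₁)² + (y₂-y₁)²)
dx = 8 - (-18) = 26
dy = (-17) - 18 = -35
d = sqrt(26² + (-35)²) = sqrt(676 + 1225) = sqrt(1901) = 43.60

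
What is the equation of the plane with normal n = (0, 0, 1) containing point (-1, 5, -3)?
d = n·P = (0)(-1) + (0)(5) + (1)(-3) = -3
Plane: z = -3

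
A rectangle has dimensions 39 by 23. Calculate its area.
Area = length * width
Area = 39 * 23
Area = 897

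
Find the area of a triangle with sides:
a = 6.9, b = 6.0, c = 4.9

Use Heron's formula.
s = (a+b+c)/2 = (6.9+6.0+4.9)/2 = 8.9
A = √(s(s-a)(s-b)(s-c)) = √(8.9·2·2.9·4)
A = √206.48 = 14.37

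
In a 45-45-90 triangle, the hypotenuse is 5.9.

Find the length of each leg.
In a 45-45-90 triangle, hypotenuse = leg·√2  →  leg = hypotenuse/√2
leg = 5.9/√2 = 4.172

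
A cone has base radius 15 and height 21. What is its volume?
Volume = (1/3) * pi * r² * h
Volume = (1/3) * pi * 15² * 21
Volume = (1/3) * pi * 225 * 21
Volume = (1/3) * pi * 4725
Volume = 4948.01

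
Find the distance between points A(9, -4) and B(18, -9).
Using the distance formula: d = sqrt((x₂-x₁)² + (y₂-y₁)²)
dx = 18 - 9 = 9
dy = (-9) - (-4) = -5
d = sqrt(9² + (-5)²) = sqrt(81 + 25) = sqrt(106) = 10.30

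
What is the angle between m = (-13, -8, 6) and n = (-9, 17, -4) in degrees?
m·n = -43, |m|² = 269, |n|² = 386
cos θ = -43/√103834 ≈ -0.1334
θ ≈ 97.67°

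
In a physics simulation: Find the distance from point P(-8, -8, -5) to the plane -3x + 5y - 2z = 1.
d = |(-3)(-8) + 5(-8) + (-2)(-5) - (1)| / √((-3)² + 5² + (-2)²) = 7/√38 = 1.136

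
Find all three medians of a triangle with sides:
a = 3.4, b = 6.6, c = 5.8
Using m_x = ½√(2y² + 2z² - x²):
m_a = ½√(2·6.6² + 2·5.8² - 3.4²) = ½√142.84 = 5.976
m_b = ½√(2·3.4² + 2·5.8² - 6.6²) = ½√46.84 = 3.422
m_c = ½√(2·3.4² + 2·6.6² - 5.8²) = ½√76.6 = 4.376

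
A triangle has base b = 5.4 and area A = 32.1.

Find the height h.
A = ½bh  →  h = 2A/b
h = 2·32.1/5.4 = 11.89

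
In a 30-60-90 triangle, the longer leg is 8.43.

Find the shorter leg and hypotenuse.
In a 30-60-90 triangle, sides are in ratio 1 : √3 : 2.
Long leg = short leg·√3  →  short leg = 8.43/√3 = 4.867
Hypotenuse = 2·(short leg) = 2·8.43/√3 = 9.734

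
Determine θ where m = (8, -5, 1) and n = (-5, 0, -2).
m·n = -42, |m|² = 90, |n|² = 29
cos θ = -42/√2610 ≈ -0.8221
θ ≈ 145.3°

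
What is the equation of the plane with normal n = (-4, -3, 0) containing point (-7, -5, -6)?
d = n·P = (-4)(-7) + (-3)(-5) + (0)(-6) = 43
Plane: -4x - 3y = 43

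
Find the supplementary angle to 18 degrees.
Supplementary angles sum to 180 degrees.
Other angle = 180 - 18
Other angle = 162 degrees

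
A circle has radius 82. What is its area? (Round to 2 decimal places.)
Area = pi * r²
Area = pi * 82²
Area = pi * 6724
Area = 21124.07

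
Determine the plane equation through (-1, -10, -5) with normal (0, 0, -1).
d = n·P = (0)(-1) + (0)(-10) + (-1)(-5) = 5
Plane: -z = 5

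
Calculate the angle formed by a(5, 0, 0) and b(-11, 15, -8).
a·b = -55, |a|² = 25, |b|² = 410
cos θ = -55/√10250 ≈ -0.5433
θ ≈ 122.9°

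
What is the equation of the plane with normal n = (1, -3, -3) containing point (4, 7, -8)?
d = n·P = (1)(4) + (-3)(7) + (-3)(-8) = 7
Plane: x - 3y - 3z = 7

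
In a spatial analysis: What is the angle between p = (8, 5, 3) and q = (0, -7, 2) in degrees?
p·q = -29, |p|² = 98, |q|² = 53
cos θ = -29/√5194 ≈ -0.4024
θ ≈ 113.7°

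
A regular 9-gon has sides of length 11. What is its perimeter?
Perimeter = number of sides * side length
Perimeter = 9 * 11
Perimeter = 99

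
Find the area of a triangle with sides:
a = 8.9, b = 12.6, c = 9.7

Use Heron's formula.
s = (a+b+c)/2 = (8.9+12.6+9.7)/2 = 15.6
A = √(s(s-a)(s-b)(s-c)) = √(15.6·6.7·3·5.9)
A = √1850 = 43.01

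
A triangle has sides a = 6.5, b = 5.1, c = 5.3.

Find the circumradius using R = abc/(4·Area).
s = (a+b+c)/2 = 8.45
Area = √(s(s-a)(s-b)(s-c)) = √(8.45·1.95·3.35·3.15) = 13.1863
R = abc/(4·Area) = (6.5·5.1·5.3)/(4·13.1863) = 175.695/52.7452 = 3.331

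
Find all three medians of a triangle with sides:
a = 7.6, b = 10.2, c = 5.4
Using m_x = ½√(2y² + 2z² - x²):
m_a = ½√(2·10.2² + 2·5.4² - 7.6²) = ½√208.64 = 7.222
m_b = ½√(2·7.6² + 2·5.4² - 10.2²) = ½√69.8 = 4.177
m_c = ½√(2·7.6² + 2·10.2² - 5.4²) = ½√294.44 = 8.58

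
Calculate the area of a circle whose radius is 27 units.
Area = pi * r²
Area = pi * 27²
Area = pi * 729
Area = 2290.22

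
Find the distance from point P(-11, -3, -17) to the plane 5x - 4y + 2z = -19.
d = |5(-11) + (-4)(-3) + 2(-17) - (-19)| / √(5² + (-4)² + 2²) = 58/√45 = 8.646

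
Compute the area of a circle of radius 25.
Area = pi * r²
Area = pi * 25²
Area = pi * 625
Area = 1963.50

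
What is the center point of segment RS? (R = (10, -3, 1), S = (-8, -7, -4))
Midpoint = ((10-8)/2, (-3-7)/2, (1-4)/2) = (1, -5, -1.5)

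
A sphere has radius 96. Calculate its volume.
Volume = (4/3) * pi * r³
Volume = (4/3) * pi * 96³
Volume = (4/3) * pi * 884736
Volume = 3705973.49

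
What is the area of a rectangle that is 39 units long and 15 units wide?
Area = length * width
Area = 39 * 15
Area = 585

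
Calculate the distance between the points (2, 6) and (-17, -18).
Using the distance formula: d = sqrt((x₂-x₁)² + (y₂-y₁)²)
dx = (-17) - 2 = -19
dy = (-18) - 6 = -24
d = sqrt((-19)² + (-24)²) = sqrt(361 + 576) = sqrt(937) = 30.61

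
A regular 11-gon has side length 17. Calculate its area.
For a regular 11-gon with side length s = 17:
Apothem a = s / (2*tan(pi/11)) = 17 / (2*tan(pi/11)) ≈ 28.9483
Perimeter P = 11 * 17 = 187
Area = (1/2) * P * a = (1/2) * 187 * 28.9483 = 2706.67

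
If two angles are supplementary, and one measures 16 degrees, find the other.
Supplementary angles sum to 180 degrees.
Other angle = 180 - 16
Other angle = 164 degrees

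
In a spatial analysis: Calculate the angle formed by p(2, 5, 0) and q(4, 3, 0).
p·q = 23, |p|² = 29, |q|² = 25
cos θ = 23/√725 ≈ 0.8542
θ ≈ 31.33°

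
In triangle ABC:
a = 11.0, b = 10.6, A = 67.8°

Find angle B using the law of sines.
sin(B)/b = sin(A)/a
sin(B) = b·sin(A)/a = 10.6·sin(67.8°)/11.0 = 0.892203
B = arcsin(0.892203) = 63.15°  (b ≤ a, so B ≤ A and the acute solution is unique)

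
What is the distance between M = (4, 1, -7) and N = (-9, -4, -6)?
d = √[(-13)² + (-5)² + (1)²] = √195 = 13.96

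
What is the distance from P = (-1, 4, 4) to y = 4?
d = |0(-1) + 1(4) + 0(4) - (4)| / √(0² + 1² + 0²) = 0/√1 = 0.0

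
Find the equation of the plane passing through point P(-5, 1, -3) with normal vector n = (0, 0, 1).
d = n·P = (0)(-5) + (0)(1) + (1)(-3) = -3
Plane: z = -3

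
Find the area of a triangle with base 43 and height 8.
Area = (1/2) * base * height
Area = (1/2) * 43 * 8
Area = 172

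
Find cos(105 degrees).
cos(105 degrees) = -0.2588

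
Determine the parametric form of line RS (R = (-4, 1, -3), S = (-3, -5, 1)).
Direction vector d = S - R = (1, -6, 4)
x = -4 + t, y = 1 - 6t, z = -3 + 4t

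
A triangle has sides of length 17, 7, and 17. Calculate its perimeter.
Perimeter = sum of all sides
Perimeter = 17 + 7 + 17
Perimeter = 41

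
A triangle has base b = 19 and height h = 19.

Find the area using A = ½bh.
A = ½·19·19 = 180.5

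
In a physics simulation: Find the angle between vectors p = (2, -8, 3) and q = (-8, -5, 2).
p·q = 30, |p|² = 77, |q|² = 93
cos θ = 30/√7161 ≈ 0.3545
θ ≈ 69.24°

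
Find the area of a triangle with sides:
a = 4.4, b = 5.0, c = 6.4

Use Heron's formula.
s = (a+b+c)/2 = (4.4+5.0+6.4)/2 = 7.9
A = √(s(s-a)(s-b)(s-c)) = √(7.9·3.5·2.9·1.5)
A = √120.278 = 10.97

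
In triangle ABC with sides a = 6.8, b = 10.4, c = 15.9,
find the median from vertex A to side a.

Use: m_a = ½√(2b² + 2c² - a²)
m_a = ½√(2·10.4² + 2·15.9² - 6.8²)
m_a = ½√(216.32 + 505.62 - 46.24) = ½√675.7 = 13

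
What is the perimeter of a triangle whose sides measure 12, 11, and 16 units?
Perimeter = sum of all sides
Perimeter = 12 + 11 + 16
Perimeter = 39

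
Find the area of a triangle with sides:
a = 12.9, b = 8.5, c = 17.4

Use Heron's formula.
s = (a+b+c)/2 = (12.9+8.5+17.4)/2 = 19.4
A = √(s(s-a)(s-b)(s-c)) = √(19.4·6.5·10.9·2)
A = √2748.98 = 52.43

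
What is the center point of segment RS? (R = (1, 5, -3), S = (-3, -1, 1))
Midpoint = ((1-3)/2, (5-1)/2, (-3+1)/2) = (-1, 2, -1)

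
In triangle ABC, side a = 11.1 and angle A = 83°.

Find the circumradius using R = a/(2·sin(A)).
R = a/(2·sin(A)) = 11.1/(2·sin(83°))
R = 11.1/(2·0.992546) = 11.1/1.985092 = 5.592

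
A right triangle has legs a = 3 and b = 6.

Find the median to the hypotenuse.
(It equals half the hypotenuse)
Hypotenuse c = √(3² + 6²) = √45 = 6.7082
Median to hypotenuse = c/2 = 3.354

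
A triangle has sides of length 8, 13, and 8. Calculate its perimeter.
Perimeter = sum of all sides
Perimeter = 8 + 13 + 8
Perimeter = 29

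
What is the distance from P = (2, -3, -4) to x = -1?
d = |1(2) + 0(-3) + 0(-4) - (-1)| / √(1² + 0² + 0²) = 3/√1 = 3.0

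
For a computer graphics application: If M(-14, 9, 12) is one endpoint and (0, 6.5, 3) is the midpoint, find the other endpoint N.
N = (2×0 - (-14), 2×6.5 - 9, 2×3 - 12) = (14, 4, -6)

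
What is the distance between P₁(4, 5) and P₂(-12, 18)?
Using the distance formula: d = sqrt((x₂-x₁)² + (y₂-y₁)²)
dx = (-12) - 4 = -16
dy = 18 - 5 = 13
d = sqrt((-16)² + 13²) = sqrt(256 + 169) = sqrt(425) = 20.62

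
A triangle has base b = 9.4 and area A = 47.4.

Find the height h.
A = ½bh  →  h = 2A/b
h = 2·47.4/9.4 = 10.09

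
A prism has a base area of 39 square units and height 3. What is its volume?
Volume = base area * height
Volume = 39 * 3
Volume = 117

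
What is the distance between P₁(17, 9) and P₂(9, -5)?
Using the distance formula: d = sqrt((x₂-x₁)² + (y₂-y₁)²)
dx = 9 - 17 = -8
dy = (-5) - 9 = -14
d = sqrt((-8)² + (-14)²) = sqrt(64 + 196) = sqrt(260) = 16.12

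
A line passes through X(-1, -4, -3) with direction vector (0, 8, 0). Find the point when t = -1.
P(-1) = (-1 + 0(-1), -4 + 8(-1), -3 + 0(-1)) = (-1, -12, -3)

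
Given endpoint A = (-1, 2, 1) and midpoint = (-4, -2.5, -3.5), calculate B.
B = (2×(-4) - (-1), 2×(-2.5) - 2, 2×(-3.5) - 1) = (-7, -7, -8)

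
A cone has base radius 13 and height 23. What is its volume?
Volume = (1/3) * pi * r² * h
Volume = (1/3) * pi * 13² * 23
Volume = (1/3) * pi * 169 * 23
Volume = (1/3) * pi * 3887
Volume = 4070.46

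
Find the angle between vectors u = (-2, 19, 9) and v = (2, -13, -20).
u·v = -431, |u|² = 446, |v|² = 573
cos θ = -431/√255558 ≈ -0.8526
θ ≈ 148.5°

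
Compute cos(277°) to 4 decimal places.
cos(277 degrees) = 0.1219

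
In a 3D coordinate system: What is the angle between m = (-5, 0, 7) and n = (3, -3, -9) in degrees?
m·n = -78, |m|² = 74, |n|² = 99
cos θ = -78/√7326 ≈ -0.9113
θ ≈ 155.7°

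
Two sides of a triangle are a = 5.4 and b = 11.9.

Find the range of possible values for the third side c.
By the triangle inequality: |a - b| < c < a + b
|5.4 - 11.9| < c < 5.4 + 11.9
6.5 < c < 17.3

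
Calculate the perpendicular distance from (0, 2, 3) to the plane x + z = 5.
d = |1(0) + 0(2) + 1(3) - (5)| / √(1² + 0² + 1²) = 2/√2 = 1.414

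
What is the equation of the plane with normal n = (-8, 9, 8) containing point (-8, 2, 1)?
d = n·P = (-8)(-8) + (9)(2) + (8)(1) = 90
Plane: -8x + 9y + 8z = 90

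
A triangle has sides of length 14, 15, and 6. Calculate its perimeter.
Perimeter = sum of all sides
Perimeter = 14 + 15 + 6
Perimeter = 35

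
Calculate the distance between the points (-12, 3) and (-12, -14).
Using the distance formula: d = sqrt((x₂-x₁)² + (y₂-y₁)²)
dx = (-12) - (-12) = 0
dy = (-14) - 3 = -17
d = sqrt(0² + (-17)²) = sqrt(0 + 289) = sqrt(289) = 17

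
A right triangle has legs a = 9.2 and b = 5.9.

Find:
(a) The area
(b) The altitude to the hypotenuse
(a) Area = ½ab = ½·9.2·5.9 = 27.14
(b) Hypotenuse c = √(9.2² + 5.9²) = √119.45 = 10.9293
    Area = ½·c·h_c  →  h_c = 2·Area/c = 2·27.14/10.9293 = 4.966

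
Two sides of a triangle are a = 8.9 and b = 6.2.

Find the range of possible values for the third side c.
By the triangle inequality: |a - b| < c < a + b
|8.9 - 6.2| < c < 8.9 + 6.2
2.7 < c < 15.1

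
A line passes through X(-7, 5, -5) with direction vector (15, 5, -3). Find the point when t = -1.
P(-1) = (-7 + 15(-1), 5 + 5(-1), -5 + (-3)(-1)) = (-22, 0, -2)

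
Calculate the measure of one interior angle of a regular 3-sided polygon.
Interior angle of a regular n-gon = (n-2)*180/n
Interior angle = (3-2)*180/3
Interior angle = 1*180/3
Interior angle = 180/3
Interior angle = 60 degrees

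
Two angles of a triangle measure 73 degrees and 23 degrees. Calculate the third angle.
Sum of angles in a triangle = 180 degrees
Third angle = 180 - 73 - 23
Third angle = 84 degrees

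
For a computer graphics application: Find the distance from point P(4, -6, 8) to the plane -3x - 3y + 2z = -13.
d = |(-3)(4) + (-3)(-6) + 2(8) - (-13)| / √((-3)² + (-3)² + 2²) = 35/√22 = 7.462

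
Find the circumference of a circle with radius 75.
Circumference = 2 * pi * r
Circumference = 2 * pi * 75
Circumference = 471.24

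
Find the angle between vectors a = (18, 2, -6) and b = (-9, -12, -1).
a·b = -180, |a|² = 364, |b|² = 226
cos θ = -180/√82264 ≈ -0.6276
θ ≈ 128.9°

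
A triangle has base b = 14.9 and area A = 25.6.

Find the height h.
A = ½bh  →  h = 2A/b
h = 2·25.6/14.9 = 3.436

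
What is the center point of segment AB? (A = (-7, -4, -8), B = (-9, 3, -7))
Midpoint = ((-7-9)/2, (-4+3)/2, (-8-7)/2) = (-8, -0.5, -7.5)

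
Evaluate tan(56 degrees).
tan(56 degrees) = 1.4826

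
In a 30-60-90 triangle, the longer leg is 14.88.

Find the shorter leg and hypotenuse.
In a 30-60-90 triangle, sides are in ratio 1 : √3 : 2.
Long leg = short leg·√3  →  short leg = 14.88/√3 = 8.591
Hypotenuse = 2·(short leg) = 2·14.88/√3 = 17.18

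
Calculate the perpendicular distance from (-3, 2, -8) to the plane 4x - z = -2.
d = |4(-3) + 0(2) + (-1)(-8) - (-2)| / √(4² + 0² + (-1)²) = 2/√17 = 0.4851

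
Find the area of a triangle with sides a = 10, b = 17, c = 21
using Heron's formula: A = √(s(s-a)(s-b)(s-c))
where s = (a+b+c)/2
s = (10+17+21)/2 = 24
A = √(24·14·7·3) = √7056 = 84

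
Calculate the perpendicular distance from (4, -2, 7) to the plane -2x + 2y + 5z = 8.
d = |(-2)(4) + 2(-2) + 5(7) - (8)| / √((-2)² + 2² + 5²) = 15/√33 = 2.611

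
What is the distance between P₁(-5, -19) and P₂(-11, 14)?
Using the distance formula: d = sqrt((x₂-x₁)² + (y₂-y₁)²)
dx = (-11) - (-5) = -6
dy = 14 - (-19) = 33
d = sqrt((-6)² + 33²) = sqrt(36 + 1089) = sqrt(1125) = 33.54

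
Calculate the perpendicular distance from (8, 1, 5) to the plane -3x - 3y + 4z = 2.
d = |(-3)(8) + (-3)(1) + 4(5) - (2)| / √((-3)² + (-3)² + 4²) = 9/√34 = 1.543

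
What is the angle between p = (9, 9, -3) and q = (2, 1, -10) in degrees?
p·q = 57, |p|² = 171, |q|² = 105
cos θ = 57/√17955 ≈ 0.4254
θ ≈ 64.82°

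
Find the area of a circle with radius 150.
Area = pi * r²
Area = pi * 150²
Area = pi * 22500
Area = 70685.83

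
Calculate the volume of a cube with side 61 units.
Volume = s³
Volume = 61³
Volume = 226981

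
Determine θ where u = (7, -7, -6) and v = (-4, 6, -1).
u·v = -64, |u|² = 134, |v|² = 53
cos θ = -64/√7102 ≈ -0.7594
θ ≈ 139.4°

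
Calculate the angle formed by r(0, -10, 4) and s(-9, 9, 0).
r·s = -90, |r|² = 116, |s|² = 162
cos θ = -90/√18792 ≈ -0.6565
θ ≈ 131.0°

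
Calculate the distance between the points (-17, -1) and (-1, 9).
Using the distance formula: d = sqrt((x₂-x₁)² + (y₂-y₁)²)
dx = (-1) - (-17) = 16
dy = 9 - (-1) = 10
d = sqrt(16² + 10²) = sqrt(256 + 100) = sqrt(356) = 18.87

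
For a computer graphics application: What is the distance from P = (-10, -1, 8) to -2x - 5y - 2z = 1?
d = |(-2)(-10) + (-5)(-1) + (-2)(8) - (1)| / √((-2)² + (-5)² + (-2)²) = 8/√33 = 1.393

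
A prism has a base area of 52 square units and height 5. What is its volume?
Volume = base area * height
Volume = 52 * 5
Volume = 260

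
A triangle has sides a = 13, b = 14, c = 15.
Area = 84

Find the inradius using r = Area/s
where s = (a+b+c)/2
s = (13+14+15)/2 = 21
r = Area/s = 84/21 = 4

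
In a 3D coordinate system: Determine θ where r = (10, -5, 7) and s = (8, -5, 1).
r·s = 112, |r|² = 174, |s|² = 90
cos θ = 112/√15660 ≈ 0.895
θ ≈ 26.49°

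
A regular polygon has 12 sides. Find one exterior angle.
Exterior angle of a regular n-gon = 360/n
Exterior angle = 360/12
Exterior angle = 30 degrees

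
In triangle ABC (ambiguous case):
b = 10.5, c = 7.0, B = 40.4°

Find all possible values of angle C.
sin(C)/c = sin(B)/b  →  sin(C) = c·sin(B)/b = 7.0·sin(40.4°)/10.5 = 0.432080
C₁ = arcsin(0.432080) = 25.6°,  C₂ = 180° - C₁ = 154.4°
Check C₂: A = 180° - 40.4° - 154.4° = -14.8° ≤ 0, rejected
C = 25.6° (one solution)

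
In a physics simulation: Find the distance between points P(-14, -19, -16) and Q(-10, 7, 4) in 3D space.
d = √[(4)² + (26)² + (20)²] = √1092 = 33.05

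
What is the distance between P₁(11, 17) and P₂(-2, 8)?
Using the distance formula: d = sqrt((x₂-x₁)² + (y₂-y₁)²)
dx = (-2) - 11 = -13
dy = 8 - 17 = -9
d = sqrt((-13)² + (-9)²) = sqrt(169 + 81) = sqrt(250) = 15.81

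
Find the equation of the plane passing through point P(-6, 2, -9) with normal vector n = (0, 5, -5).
d = n·P = (0)(-6) + (5)(2) + (-5)(-9) = 55
Plane: 5y - 5z = 55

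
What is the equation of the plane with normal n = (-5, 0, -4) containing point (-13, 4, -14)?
d = n·P = (-5)(-13) + (0)(4) + (-4)(-14) = 121
Plane: -5x - 4z = 121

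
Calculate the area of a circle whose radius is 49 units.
Area = pi * r²
Area = pi * 49²
Area = pi * 2401
Area = 7542.96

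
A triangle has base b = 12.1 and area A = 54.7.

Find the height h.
A = ½bh  →  h = 2A/b
h = 2·54.7/12.1 = 9.041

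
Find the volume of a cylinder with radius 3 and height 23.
Volume = pi * r² * h
Volume = pi * 3² * 23
Volume = pi * 9 * 23
Volume = pi * 207
Volume = 650.31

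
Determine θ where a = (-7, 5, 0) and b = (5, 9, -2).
a·b = 10, |a|² = 74, |b|² = 110
cos θ = 10/√8140 ≈ 0.1108
θ ≈ 83.64°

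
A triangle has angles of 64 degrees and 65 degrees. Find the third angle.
Sum of angles in a triangle = 180 degrees
Third angle = 180 - 64 - 65
Third angle = 51 degrees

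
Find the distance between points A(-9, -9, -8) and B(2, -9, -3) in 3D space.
d = √[(11)² + (0)² + (5)²] = √146 = 12.08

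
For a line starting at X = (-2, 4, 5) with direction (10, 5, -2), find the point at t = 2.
P(2) = (-2 + 10(2), 4 + 5(2), 5 + (-2)(2)) = (18, 14, 1)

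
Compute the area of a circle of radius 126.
Area = pi * r²
Area = pi * 126²
Area = pi * 15876
Area = 49875.92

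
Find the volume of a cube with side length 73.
Volume = s³
Volume = 73³
Volume = 389017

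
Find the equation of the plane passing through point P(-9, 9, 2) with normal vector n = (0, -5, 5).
d = n·P = (0)(-9) + (-5)(9) + (5)(2) = -35
Plane: -5y + 5z = -35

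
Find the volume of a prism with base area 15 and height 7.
Volume = base area * height
Volume = 15 * 7
Volume = 105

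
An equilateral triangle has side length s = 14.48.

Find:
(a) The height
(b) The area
(a) Height h = s·√3/2 = 14.48·√3/2 = 12.54
(b) Area = (√3/4)·s² = (√3/4)·14.48² = (√3/4)·209.67 = 90.79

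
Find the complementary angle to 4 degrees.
Complementary angles sum to 90 degrees.
Other angle = 90 - 4
Other angle = 86 degrees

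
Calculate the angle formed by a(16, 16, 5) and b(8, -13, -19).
a·b = -175, |a|² = 537, |b|² = 594
cos θ = -175/√318978 ≈ -0.3099
θ ≈ 108.1°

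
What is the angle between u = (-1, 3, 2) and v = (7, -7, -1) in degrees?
u·v = -30, |u|² = 14, |v|² = 99
cos θ = -30/√1386 ≈ -0.8058
θ ≈ 143.7°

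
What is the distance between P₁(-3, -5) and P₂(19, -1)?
Using the distance formula: d = sqrt((x₂-x₁)² + (y₂-y₁)²)
dx = 19 - (-3) = 22
dy = (-1) - (-5) = 4
d = sqrt(22² + 4²) = sqrt(484 + 16) = sqrt(500) = 22.36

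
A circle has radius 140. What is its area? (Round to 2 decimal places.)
Area = pi * r²
Area = pi * 140²
Area = pi * 19600
Area = 61575.22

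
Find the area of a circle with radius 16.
Area = pi * r²
Area = pi * 16²
Area = pi * 256
Area = 804.25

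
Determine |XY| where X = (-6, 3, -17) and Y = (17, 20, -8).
d = √[(23)² + (17)² + (9)²] = √899 = 29.98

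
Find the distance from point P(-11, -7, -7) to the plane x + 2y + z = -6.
d = |1(-11) + 2(-7) + 1(-7) - (-6)| / √(1² + 2² + 1²) = 26/√6 = 10.61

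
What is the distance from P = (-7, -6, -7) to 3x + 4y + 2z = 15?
d = |3(-7) + 4(-6) + 2(-7) - (15)| / √(3² + 4² + 2²) = 74/√29 = 13.74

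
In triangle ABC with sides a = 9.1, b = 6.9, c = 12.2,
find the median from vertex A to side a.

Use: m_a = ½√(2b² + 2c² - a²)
m_a = ½√(2·6.9² + 2·12.2² - 9.1²)
m_a = ½√(95.22 + 297.68 - 82.81) = ½√310.09 = 8.805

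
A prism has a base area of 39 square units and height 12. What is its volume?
Volume = base area * height
Volume = 39 * 12
Volume = 468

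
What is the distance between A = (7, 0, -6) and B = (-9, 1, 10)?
d = √[(-16)² + (1)² + (16)²] = √513 = 22.65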